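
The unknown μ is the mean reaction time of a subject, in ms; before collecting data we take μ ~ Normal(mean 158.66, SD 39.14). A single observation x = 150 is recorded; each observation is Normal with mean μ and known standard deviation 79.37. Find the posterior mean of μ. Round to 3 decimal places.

Prior precision 1/τ₀² = 1/39.14² = 0.00065277; data precision n/σ² = 1/79.37² = 0.00015874.
Posterior precision = 0.00065277 + 0.00015874 = 0.00081151.
Posterior mean = (0.00065277·158.66 + 0.00015874·150) / 0.00081151 = 156.966.

Posterior mean ≈ 156.966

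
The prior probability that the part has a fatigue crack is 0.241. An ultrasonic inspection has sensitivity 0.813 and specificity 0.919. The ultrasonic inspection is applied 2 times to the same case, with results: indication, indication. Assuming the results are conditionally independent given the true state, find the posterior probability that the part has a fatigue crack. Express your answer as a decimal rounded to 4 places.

Let H be the event that the part has a fatigue crack; start with P(H) = 0.241. P('indication'|H) = 0.813, P('indication'|¬H) = 0.081.
Update on result 1 ('indication'): P(H) ← 0.813·0.2410 / (0.813·0.2410 + 0.081·0.7590) = 0.19593/0.25741 = 0.7612.
Update on result 2 ('indication'): P(H) ← 0.813·0.7612 / (0.813·0.7612 + 0.081·0.2388) = 0.61883/0.63817 = 0.9697.

Posterior P(H) ≈ 0.9697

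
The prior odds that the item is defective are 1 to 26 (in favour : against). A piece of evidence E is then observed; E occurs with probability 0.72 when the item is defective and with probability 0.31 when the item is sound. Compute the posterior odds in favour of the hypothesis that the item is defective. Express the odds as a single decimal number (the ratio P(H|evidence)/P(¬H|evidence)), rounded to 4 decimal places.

Prior odds = 1/26 = 0.038462. In log-odds, ln(0.038462) = -3.2581.
Add log likelihood ratio: ln(2.3226) = 0.84268.
Posterior log-odds = -2.4154, so posterior odds = exp(-2.4154) = 0.089330.

Posterior odds ≈ 0.0893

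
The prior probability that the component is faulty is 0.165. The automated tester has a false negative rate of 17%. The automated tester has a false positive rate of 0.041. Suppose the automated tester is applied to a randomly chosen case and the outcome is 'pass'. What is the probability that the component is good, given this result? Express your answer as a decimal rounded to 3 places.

P(¬H | E) ≈ 0.966

Write H for 'the component is faulty'. Prior odds H:¬H = 0.165/0.835 = 0.19760. For the 'pass' outcome, the likelihood ratio is 0.17/0.959 = 0.17727.
Posterior odds = 0.19760 × 0.17727 = 0.035029, so P(H|E) = 0.035029/(1+0.035029) = 0.034. Then P(¬H|E) = 1 − 0.034 = 0.966.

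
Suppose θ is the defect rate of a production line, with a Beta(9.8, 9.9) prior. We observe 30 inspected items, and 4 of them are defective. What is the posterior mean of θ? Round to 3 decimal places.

Observing 4 successes and 26 failures updates Beta(9.8, 9.9) by adding the success and failure counts to the two shape parameters: α = 9.8+4 = 13.8, β = 9.9+26 = 35.9.
Posterior mean = α/(α+β) = 13.8/49.7 = 0.278.

Posterior mean ≈ 0.278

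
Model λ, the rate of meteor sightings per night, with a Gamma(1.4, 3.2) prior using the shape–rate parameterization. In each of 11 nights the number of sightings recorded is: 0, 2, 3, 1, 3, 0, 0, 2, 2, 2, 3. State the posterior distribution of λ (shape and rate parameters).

Posterior: Gamma(shape=19.4, rate=14.2)

The Poisson likelihood adds the total count to the shape and the number of exposure periods to the rate. Here ∑xᵢ = 18 and n = 11, so shape 1.4→19.4 and rate 3.2→14.2.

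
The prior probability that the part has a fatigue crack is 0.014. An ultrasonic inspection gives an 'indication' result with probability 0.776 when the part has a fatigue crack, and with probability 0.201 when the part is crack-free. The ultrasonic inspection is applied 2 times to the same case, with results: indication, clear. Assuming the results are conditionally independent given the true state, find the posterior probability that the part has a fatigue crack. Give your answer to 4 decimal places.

Let H be the event that the part has a fatigue crack; start with P(H) = 0.014. P('indication'|H) = 0.776, P('indication'|¬H) = 0.201.
Update on result 1 ('indication'): P(H) ← 0.776·0.0140 / (0.776·0.0140 + 0.201·0.9860) = 0.010864/0.20905 = 0.0520.
Update on result 2 ('clear'): P(H) ← 0.224·0.0520 / (0.224·0.0520 + 0.799·0.9480) = 0.011641/0.76912 = 0.0151.

Posterior P(H) ≈ 0.0151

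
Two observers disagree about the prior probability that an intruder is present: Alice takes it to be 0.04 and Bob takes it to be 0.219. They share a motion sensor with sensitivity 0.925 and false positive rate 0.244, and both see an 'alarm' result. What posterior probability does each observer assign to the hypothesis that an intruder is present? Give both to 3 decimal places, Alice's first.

P('+'|H) = 0.925, P('+'|¬H) = 0.244.
Alice: numerator 0.925·0.04 = 0.037000; evidence = 0.037000+0.244·0.96 = 0.27124; posterior = 0.136.
Bob: numerator 0.925·0.219 = 0.20258; evidence = 0.20258+0.244·0.781 = 0.39314; posterior = 0.515.

Alice: 0.136; Bob: 0.515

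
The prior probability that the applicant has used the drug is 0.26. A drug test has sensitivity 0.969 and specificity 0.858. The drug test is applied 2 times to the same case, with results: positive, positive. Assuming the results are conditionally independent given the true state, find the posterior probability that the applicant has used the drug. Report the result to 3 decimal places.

Let H be the event that the applicant has used the drug; start with P(H) = 0.26. P('positive'|H) = 0.969, P('positive'|¬H) = 0.142.
Update on result 1 ('positive'): P(H) ← 0.969·0.2600 / (0.969·0.2600 + 0.142·0.7400) = 0.25194/0.35702 = 0.7057.
Update on result 2 ('positive'): P(H) ← 0.969·0.7057 / (0.969·0.7057 + 0.142·0.2943) = 0.68380/0.72559 = 0.9424.

Posterior P(H) ≈ 0.942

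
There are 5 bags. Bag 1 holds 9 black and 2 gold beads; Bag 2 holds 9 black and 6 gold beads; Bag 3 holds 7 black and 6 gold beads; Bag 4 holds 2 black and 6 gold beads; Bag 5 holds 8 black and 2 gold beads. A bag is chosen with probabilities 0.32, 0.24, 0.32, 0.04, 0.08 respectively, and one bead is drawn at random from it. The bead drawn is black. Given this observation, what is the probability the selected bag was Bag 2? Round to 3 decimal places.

Posterior probability ≈ 0.221

Tabulate prior·likelihood by source: [1] prior 0.32, lik 0.8182, product 0.2618; [2] prior 0.24, lik 0.6, product 0.1440; [3] prior 0.32, lik 0.5385, product 0.1723; [4] prior 0.04, lik 0.25, product 0.01000; [5] prior 0.08, lik 0.8, product 0.06400.
Normalizing constant = 0.65213; the posterior for Bag 2 is its product over the sum, 0.1440/0.65213 = 0.221.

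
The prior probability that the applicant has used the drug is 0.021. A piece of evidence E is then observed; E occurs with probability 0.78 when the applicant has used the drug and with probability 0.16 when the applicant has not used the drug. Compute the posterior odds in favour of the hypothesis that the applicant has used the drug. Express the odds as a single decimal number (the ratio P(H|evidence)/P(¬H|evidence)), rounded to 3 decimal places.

Prior odds = 0.021/(1−0.021) = 0.021450.
Likelihood ratio for E = 0.78/0.16 = 4.8750.
Posterior odds = prior odds × LR = 0.10457.

Posterior odds ≈ 0.105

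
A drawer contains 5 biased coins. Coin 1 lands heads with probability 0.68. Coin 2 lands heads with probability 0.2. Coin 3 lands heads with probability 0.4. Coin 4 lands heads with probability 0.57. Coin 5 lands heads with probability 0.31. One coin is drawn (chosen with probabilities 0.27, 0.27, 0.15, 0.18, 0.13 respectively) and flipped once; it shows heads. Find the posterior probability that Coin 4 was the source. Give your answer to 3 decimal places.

P(heads|C1) = 0.68; P(heads|C2) = 0.2; P(heads|C3) = 0.4; P(heads|C4) = 0.57; P(heads|C5) = 0.31.
Prior × likelihood for each source: 0.27·0.68=0.1836, 0.27·0.2=0.05400, 0.15·0.4=0.06000, 0.18·0.57=0.1026, 0.13·0.31=0.04030. Summing gives P(heads) = 0.44050.
P(Coin 4 | heads) = 0.1026 / 0.44050 = 0.233.

Posterior probability ≈ 0.233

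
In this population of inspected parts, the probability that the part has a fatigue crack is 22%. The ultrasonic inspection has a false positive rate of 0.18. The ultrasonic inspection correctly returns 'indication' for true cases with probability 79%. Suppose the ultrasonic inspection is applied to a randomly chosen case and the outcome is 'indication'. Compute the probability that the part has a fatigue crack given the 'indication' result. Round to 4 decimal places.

P(H | E) ≈ 0.5532

Write H for 'the part has a fatigue crack'. Prior odds H:¬H = 0.22/0.78 = 0.28205. For the 'indication' outcome, the likelihood ratio is 0.79/0.18 = 4.3889.
Posterior odds = 0.28205 × 4.3889 = 1.2379, so P(H|E) = 1.2379/(1+1.2379) = 0.5532.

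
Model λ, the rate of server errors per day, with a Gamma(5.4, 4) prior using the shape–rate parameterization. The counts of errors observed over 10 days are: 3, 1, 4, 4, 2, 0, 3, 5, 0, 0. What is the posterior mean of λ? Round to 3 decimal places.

Posterior mean ≈ 1.957

The Poisson likelihood adds the total count to the shape and the number of exposure periods to the rate. Here ∑xᵢ = 22 and n = 10, so shape 5.4→27.4 and rate 4→14.
Posterior mean = shape/rate = 27.4/14 = 1.957.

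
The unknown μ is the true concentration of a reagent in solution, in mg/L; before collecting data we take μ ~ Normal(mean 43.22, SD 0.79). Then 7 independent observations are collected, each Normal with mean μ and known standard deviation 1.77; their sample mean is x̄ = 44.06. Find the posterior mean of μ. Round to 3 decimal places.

Prior precision 1/τ₀² = 1/0.79² = 1.60231; data precision n/σ² = 7/1.77² = 2.23435.
Posterior precision = 1.60231 + 2.23435 = 3.83666.
Posterior mean = (1.60231·43.22 + 2.23435·44.06) / 3.83666 = 43.709.

Posterior mean ≈ 43.709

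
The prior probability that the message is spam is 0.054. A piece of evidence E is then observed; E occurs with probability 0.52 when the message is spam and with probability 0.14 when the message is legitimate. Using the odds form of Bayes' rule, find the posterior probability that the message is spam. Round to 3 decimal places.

Prior odds = 0.054/(1−0.054) = 0.057082. In log-odds, ln(0.057082) = -2.8633.
Add log likelihood ratio: ln(3.7143) = 1.3122.
Posterior log-odds = -1.5511, so posterior odds = exp(-1.5511) = 0.21202. Converting, P(H|E) = 0.21202/1.2120 = 0.175.

Posterior probability ≈ 0.175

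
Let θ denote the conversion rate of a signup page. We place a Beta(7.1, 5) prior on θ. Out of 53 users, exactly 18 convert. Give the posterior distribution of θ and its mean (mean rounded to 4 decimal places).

Observing 18 successes and 35 failures updates Beta(7.1, 5) by adding the success and failure counts to the two shape parameters: α = 7.1+18 = 25.1, β = 5+35 = 40.
E[θ | data] = 25.1/(25.1+40) = 0.3856.

Posterior: Beta(25.1, 40); mean ≈ 0.3856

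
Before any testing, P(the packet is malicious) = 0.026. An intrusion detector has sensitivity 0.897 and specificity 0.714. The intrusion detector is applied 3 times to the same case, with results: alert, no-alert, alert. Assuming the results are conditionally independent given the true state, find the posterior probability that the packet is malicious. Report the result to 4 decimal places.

Posterior P(H) ≈ 0.0365

Let H be the event that the packet is malicious; start with P(H) = 0.026. P('alert'|H) = 0.897, P('alert'|¬H) = 0.286.
Update on result 1 ('alert'): P(H) ← 0.897·0.0260 / (0.897·0.0260 + 0.286·0.9740) = 0.023322/0.30189 = 0.0773.
Update on result 2 ('no-alert'): P(H) ← 0.103·0.0773 / (0.103·0.0773 + 0.714·0.9227) = 0.0079572/0.66680 = 0.0119.
Update on result 3 ('alert'): P(H) ← 0.897·0.0119 / (0.897·0.0119 + 0.286·0.9881) = 0.010704/0.29329 = 0.0365.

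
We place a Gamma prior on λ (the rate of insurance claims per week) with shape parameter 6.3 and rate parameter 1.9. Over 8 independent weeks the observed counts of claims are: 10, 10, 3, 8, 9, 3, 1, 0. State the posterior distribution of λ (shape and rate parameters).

The Poisson likelihood adds the total count to the shape and the number of exposure periods to the rate. Here ∑xᵢ = 44 and n = 8, so shape 6.3→50.3 and rate 1.9→9.9.

Posterior: Gamma(shape=50.3, rate=9.9)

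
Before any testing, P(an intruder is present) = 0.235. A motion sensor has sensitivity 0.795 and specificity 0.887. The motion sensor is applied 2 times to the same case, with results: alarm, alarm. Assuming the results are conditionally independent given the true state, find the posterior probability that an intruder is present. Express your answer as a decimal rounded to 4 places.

Posterior P(H) ≈ 0.9383

Let H be the event that an intruder is present; start with P(H) = 0.235. P('alarm'|H) = 0.795, P('alarm'|¬H) = 0.113.
Update on result 1 ('alarm'): P(H) ← 0.795·0.2350 / (0.795·0.2350 + 0.113·0.7650) = 0.18682/0.27327 = 0.6837.
Update on result 2 ('alarm'): P(H) ← 0.795·0.6837 / (0.795·0.6837 + 0.113·0.3163) = 0.54351/0.57926 = 0.9383.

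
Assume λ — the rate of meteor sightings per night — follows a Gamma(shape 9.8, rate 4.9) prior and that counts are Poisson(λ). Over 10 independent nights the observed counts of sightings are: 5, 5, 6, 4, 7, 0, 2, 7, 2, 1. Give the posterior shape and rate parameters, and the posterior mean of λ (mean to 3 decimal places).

The Poisson likelihood adds the total count to the shape and the number of exposure periods to the rate. Here ∑xᵢ = 39 and n = 10, so shape 9.8→48.8 and rate 4.9→14.9.
Posterior mean = shape/rate = 48.8/14.9 = 3.275.

Posterior: Gamma(shape=48.8, rate=14.9); mean ≈ 3.275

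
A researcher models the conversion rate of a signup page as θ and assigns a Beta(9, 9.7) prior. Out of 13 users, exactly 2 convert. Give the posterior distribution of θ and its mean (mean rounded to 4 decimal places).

The binomial likelihood is conjugate to the Beta prior: with 2 successes and 11 failures, the posterior is Beta(9+2, 9.7+11) = Beta(11, 20.7).
E[θ | data] = 11/(11+20.7) = 0.3470.

Posterior: Beta(11, 20.7); mean ≈ 0.3470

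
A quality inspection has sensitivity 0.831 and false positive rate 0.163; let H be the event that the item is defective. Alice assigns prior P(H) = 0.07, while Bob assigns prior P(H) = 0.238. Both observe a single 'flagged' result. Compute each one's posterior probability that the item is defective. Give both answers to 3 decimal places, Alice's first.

P('+'|H) = 0.831, P('+'|¬H) = 0.163.
Alice: numerator 0.831·0.07 = 0.058170; evidence = 0.058170+0.163·0.93 = 0.20976; posterior = 0.277.
Bob: numerator 0.831·0.238 = 0.19778; evidence = 0.19778+0.163·0.762 = 0.32198; posterior = 0.614.

Alice: 0.277; Bob: 0.614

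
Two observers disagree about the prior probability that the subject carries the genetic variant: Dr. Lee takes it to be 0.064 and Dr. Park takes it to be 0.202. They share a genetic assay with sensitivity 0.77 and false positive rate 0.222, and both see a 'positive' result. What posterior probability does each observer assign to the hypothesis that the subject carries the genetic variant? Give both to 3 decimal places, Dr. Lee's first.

P('+'|H) = 0.77, P('+'|¬H) = 0.222.
Dr. Lee: numerator 0.77·0.064 = 0.049280; evidence = 0.049280+0.222·0.936 = 0.25707; posterior = 0.192.
Dr. Park: numerator 0.77·0.202 = 0.15554; evidence = 0.15554+0.222·0.798 = 0.33270; posterior = 0.468.

Dr. Lee: 0.192; Dr. Park: 0.468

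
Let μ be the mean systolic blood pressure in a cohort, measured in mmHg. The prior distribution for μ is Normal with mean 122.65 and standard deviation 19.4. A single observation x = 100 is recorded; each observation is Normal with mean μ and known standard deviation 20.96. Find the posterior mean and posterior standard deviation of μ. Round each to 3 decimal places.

Posterior mean ≈ 112.199; posterior SD ≈ 14.237

Prior precision 1/τ₀² = 1/19.4² = 0.00265703; data precision n/σ² = 1/20.96² = 0.00227624.
Posterior precision = 0.00265703 + 0.00227624 = 0.00493327, giving posterior SD = 1/√0.00493327 = 14.237.
Posterior mean = (0.00265703·122.65 + 0.00227624·100) / 0.00493327 = 112.199.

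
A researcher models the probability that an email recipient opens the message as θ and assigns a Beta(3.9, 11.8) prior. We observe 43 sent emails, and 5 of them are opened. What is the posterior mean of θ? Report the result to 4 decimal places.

Observing 5 successes and 38 failures updates Beta(3.9, 11.8) by adding the success and failure counts to the two shape parameters: α = 3.9+5 = 8.9, β = 11.8+38 = 49.8.
E[θ | data] = 8.9/(8.9+49.8) = 0.1516.

Posterior mean ≈ 0.1516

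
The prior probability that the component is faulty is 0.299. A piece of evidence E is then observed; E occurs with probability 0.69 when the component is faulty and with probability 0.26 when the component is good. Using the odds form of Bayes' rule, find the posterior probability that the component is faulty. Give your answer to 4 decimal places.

Posterior probability ≈ 0.5309

Prior odds = 0.299/(1−0.299) = 0.42653. In log-odds, ln(0.42653) = -0.85206.
Add log likelihood ratio: ln(2.6538) = 0.97601.
Posterior log-odds = 0.12395, so posterior odds = exp(0.12395) = 1.1320. Converting, P(H|E) = 1.1320/2.1320 = 0.5309.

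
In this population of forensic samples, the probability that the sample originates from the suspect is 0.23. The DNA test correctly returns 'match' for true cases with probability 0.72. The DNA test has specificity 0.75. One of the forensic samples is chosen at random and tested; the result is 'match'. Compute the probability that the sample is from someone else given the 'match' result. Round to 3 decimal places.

Write H for 'the sample originates from the suspect'. Prior odds H:¬H = 0.23/0.77 = 0.29870. For the 'match' outcome, the likelihood ratio is 0.72/0.25 = 2.8800.
Posterior odds = 0.29870 × 2.8800 = 0.86026, so P(H|E) = 0.86026/(1+0.86026) = 0.462. Then P(¬H|E) = 1 − 0.462 = 0.538.

P(¬H | E) ≈ 0.538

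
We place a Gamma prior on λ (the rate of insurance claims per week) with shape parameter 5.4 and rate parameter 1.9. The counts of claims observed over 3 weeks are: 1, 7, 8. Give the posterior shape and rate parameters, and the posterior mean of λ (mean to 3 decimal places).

Total count ∑xᵢ = 16 over n = 3 weeks.
Gamma is conjugate to the Poisson likelihood: posterior is Gamma(shape = 5.4+16 = 21.4, rate = 1.9+3 = 4.9).
E[λ | data] = 21.4/4.9 = 4.367.

Posterior: Gamma(shape=21.4, rate=4.9); mean ≈ 4.367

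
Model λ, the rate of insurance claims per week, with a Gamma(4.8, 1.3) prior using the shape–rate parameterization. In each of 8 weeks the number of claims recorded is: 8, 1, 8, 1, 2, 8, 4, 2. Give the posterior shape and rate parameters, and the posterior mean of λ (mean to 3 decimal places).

Posterior: Gamma(shape=38.8, rate=9.3); mean ≈ 4.172

Total count ∑xᵢ = 34 over n = 8 weeks.
Gamma is conjugate to the Poisson likelihood: posterior is Gamma(shape = 4.8+34 = 38.8, rate = 1.3+8 = 9.3).
Posterior mean = shape/rate = 38.8/9.3 = 4.172.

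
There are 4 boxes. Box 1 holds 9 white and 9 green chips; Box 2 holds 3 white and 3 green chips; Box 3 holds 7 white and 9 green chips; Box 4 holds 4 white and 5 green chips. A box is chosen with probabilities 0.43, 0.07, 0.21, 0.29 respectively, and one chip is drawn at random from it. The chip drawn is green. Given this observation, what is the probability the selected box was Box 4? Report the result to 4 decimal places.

Posterior probability ≈ 0.3044

Tabulate prior·likelihood by source: [1] prior 0.43, lik 0.5, product 0.2150; [2] prior 0.07, lik 0.5, product 0.03500; [3] prior 0.21, lik 0.5625, product 0.1181; [4] prior 0.29, lik 0.5556, product 0.1611.
Normalizing constant = 0.52924; the posterior for Box 4 is its product over the sum, 0.1611/0.52924 = 0.3044.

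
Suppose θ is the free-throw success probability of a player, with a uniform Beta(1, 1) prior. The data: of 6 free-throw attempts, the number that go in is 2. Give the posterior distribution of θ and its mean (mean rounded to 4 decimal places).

Posterior: Beta(3, 5); mean ≈ 0.3750

The binomial likelihood is conjugate to the Beta prior: with 2 successes and 4 failures, the posterior is Beta(1+2, 1+4) = Beta(3, 5).
E[θ | data] = 3/(3+5) = 0.3750.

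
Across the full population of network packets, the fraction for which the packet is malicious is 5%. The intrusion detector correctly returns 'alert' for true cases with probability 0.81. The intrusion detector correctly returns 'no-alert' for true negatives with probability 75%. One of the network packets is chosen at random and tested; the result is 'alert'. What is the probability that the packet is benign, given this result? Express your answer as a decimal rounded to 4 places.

P(¬H | E) ≈ 0.8543

Let H be the event that the packet is malicious. P(H) = 0.05, so P(¬H) = 0.95. With E the 'alert' result, P(E|H) = 0.81 and P(E|¬H) = 0.25.
P(E) = 0.81·0.05 + 0.25·0.95 = 0.040500 + 0.23750 = 0.27800.
By Bayes' theorem, P(H|E) = 0.040500 / 0.27800 = 0.1457. Hence P(¬H|E) = 1 − 0.1457 = 0.8543.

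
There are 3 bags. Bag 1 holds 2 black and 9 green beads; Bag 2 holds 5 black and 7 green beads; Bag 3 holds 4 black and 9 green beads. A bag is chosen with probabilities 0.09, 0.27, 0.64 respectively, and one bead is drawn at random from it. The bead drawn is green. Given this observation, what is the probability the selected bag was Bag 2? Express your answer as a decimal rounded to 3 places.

Posterior probability ≈ 0.234

P(green|Bag 1) = 0.8182; P(green|Bag 2) = 0.5833; P(green|Bag 3) = 0.6923.
Prior × likelihood for each source: 0.09·0.8182=0.07364, 0.27·0.5833=0.1575, 0.64·0.6923=0.4431. Summing gives P(green) = 0.67421.
P(Bag 2 | green) = 0.1575 / 0.67421 = 0.234.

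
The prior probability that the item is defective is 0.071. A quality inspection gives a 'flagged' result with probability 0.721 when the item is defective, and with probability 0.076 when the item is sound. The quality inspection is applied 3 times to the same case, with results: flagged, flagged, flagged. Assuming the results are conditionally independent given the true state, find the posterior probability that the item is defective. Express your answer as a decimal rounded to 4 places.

With H the event that the item is defective, the joint likelihood of the observed sequence is P(data|H) = 0.721·0.721·0.721 = 0.37481 and P(data|¬H) = 0.076·0.076·0.076 = 0.00043898.
Bayes: P(H|data) = 0.071·0.37481 / (0.071·0.37481 + 0.929·0.00043898) = 0.026611/0.027019 = 0.9849.

Posterior P(H) ≈ 0.9849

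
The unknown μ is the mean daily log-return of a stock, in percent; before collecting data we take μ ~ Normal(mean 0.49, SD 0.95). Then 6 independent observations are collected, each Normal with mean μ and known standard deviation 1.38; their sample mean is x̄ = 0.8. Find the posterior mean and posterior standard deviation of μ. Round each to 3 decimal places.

Posterior mean ≈ 0.719; posterior SD ≈ 0.485

With known σ, the Normal prior is conjugate. Weight on the data is w = (n/σ²)/(n/σ² + 1/τ₀²) = 3.15060/(3.15060+1.10803) = 0.73981.
Posterior mean = w·x̄ + (1−w)·μ₀ = 0.73981·0.8 + 0.26019·0.49 = 0.719. Posterior variance = 1/(3.15060+1.10803) = 0.234817, so SD = 0.485.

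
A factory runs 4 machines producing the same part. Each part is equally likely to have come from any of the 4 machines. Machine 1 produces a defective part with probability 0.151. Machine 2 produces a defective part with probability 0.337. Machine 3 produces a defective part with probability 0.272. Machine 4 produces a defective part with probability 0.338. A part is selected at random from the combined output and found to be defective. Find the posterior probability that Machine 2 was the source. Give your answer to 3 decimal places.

P(defective|M1) = 0.151; P(defective|M2) = 0.337; P(defective|M3) = 0.272; P(defective|M4) = 0.338.
Prior × likelihood for each source: 0.25·0.151=0.03775, 0.25·0.337=0.08425, 0.25·0.272=0.06800, 0.25·0.338=0.08450. Summing gives P(defective) = 0.27450.
P(Machine 2 | defective) = 0.08425 / 0.27450 = 0.307.

Posterior probability ≈ 0.307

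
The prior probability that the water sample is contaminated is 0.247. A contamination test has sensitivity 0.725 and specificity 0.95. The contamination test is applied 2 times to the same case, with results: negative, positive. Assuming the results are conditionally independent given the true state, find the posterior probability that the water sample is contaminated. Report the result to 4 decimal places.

Posterior P(H) ≈ 0.5793

Let H be the event that the water sample is contaminated; start with P(H) = 0.247. P('positive'|H) = 0.725, P('positive'|¬H) = 0.05.
Update on result 1 ('negative'): P(H) ← 0.275·0.2470 / (0.275·0.2470 + 0.95·0.7530) = 0.067925/0.78327 = 0.0867.
Update on result 2 ('positive'): P(H) ← 0.725·0.0867 / (0.725·0.0867 + 0.05·0.9133) = 0.062871/0.10854 = 0.5793.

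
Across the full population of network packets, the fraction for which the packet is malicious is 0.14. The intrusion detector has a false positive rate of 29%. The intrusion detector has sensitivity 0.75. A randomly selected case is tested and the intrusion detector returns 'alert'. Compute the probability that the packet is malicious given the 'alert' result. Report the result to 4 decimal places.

P(H | E) ≈ 0.2963

Let H be the event that the packet is malicious. P(H) = 0.14, so P(¬H) = 0.86. With E the 'alert' result, P(E|H) = 0.75 and P(E|¬H) = 0.29.
P(E) = 0.75·0.14 + 0.29·0.86 = 0.10500 + 0.24940 = 0.35440.
By Bayes' theorem, P(H|E) = 0.10500 / 0.35440 = 0.2963.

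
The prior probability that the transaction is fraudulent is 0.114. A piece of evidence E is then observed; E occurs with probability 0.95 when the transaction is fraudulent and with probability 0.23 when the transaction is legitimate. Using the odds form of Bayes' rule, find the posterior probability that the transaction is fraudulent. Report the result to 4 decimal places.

Prior odds = 0.114/(1−0.114) = 0.12867.
Likelihood ratio for E = 0.95/0.23 = 4.1304.
Posterior odds = prior odds × LR = 0.53146.
Posterior probability = odds/(1+odds) = 0.53146/1.5315 = 0.3470.

Posterior probability ≈ 0.3470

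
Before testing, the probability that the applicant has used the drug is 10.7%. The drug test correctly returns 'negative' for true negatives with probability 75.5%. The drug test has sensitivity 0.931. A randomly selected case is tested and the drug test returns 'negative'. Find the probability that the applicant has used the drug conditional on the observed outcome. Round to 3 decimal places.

Write H for 'the applicant has used the drug'. Prior odds H:¬H = 0.107/0.893 = 0.11982. For the 'negative' outcome, the likelihood ratio is 0.069/0.755 = 0.091391.
Posterior odds = 0.11982 × 0.091391 = 0.010951, so P(H|E) = 0.010951/(1+0.010951) = 0.011.

P(H | E) ≈ 0.011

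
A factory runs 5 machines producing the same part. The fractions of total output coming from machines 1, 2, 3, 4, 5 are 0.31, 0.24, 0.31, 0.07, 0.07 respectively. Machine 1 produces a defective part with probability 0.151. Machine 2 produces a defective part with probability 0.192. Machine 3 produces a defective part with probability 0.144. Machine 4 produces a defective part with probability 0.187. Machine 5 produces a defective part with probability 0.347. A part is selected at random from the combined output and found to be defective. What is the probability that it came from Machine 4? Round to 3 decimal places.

Posterior probability ≈ 0.075

P(defective|M1) = 0.151; P(defective|M2) = 0.192; P(defective|M3) = 0.144; P(defective|M4) = 0.187; P(defective|M5) = 0.347.
Prior × likelihood for each source: 0.31·0.151=0.04681, 0.24·0.192=0.04608, 0.31·0.144=0.04464, 0.07·0.187=0.01309, 0.07·0.347=0.02429. Summing gives P(defective) = 0.17491.
P(Machine 4 | defective) = 0.01309 / 0.17491 = 0.075.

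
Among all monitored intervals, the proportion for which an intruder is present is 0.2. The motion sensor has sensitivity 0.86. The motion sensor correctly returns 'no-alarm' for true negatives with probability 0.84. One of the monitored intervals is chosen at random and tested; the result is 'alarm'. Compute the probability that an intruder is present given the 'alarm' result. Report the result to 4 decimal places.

Let H be the event that an intruder is present. P(H) = 0.2, so P(¬H) = 0.8. With E the 'alarm' result, P(E|H) = 0.86 and P(E|¬H) = 0.16.
P(E) = 0.86·0.2 + 0.16·0.8 = 0.17200 + 0.12800 = 0.30000.
By Bayes' theorem, P(H|E) = 0.17200 / 0.30000 = 0.5733.

P(H | E) ≈ 0.5733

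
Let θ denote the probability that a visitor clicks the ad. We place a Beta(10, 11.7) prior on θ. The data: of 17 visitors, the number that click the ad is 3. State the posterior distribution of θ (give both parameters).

Posterior: Beta(13, 25.7)

The binomial likelihood is conjugate to the Beta prior: with 3 successes and 14 failures, the posterior is Beta(10+3, 11.7+14) = Beta(13, 25.7).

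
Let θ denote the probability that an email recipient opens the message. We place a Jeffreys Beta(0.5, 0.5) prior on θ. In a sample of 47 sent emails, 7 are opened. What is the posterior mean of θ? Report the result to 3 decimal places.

Posterior mean ≈ 0.156

The binomial likelihood is conjugate to the Beta prior: with 7 successes and 40 failures, the posterior is Beta(0.5+7, 0.5+40) = Beta(7.5, 40.5).
Posterior mean = α/(α+β) = 7.5/48 = 0.156.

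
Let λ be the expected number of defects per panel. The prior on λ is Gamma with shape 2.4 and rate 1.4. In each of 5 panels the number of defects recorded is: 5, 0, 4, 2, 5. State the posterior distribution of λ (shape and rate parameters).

The Poisson likelihood adds the total count to the shape and the number of exposure periods to the rate. Here ∑xᵢ = 16 and n = 5, so shape 2.4→18.4 and rate 1.4→6.4.

Posterior: Gamma(shape=18.4, rate=6.4)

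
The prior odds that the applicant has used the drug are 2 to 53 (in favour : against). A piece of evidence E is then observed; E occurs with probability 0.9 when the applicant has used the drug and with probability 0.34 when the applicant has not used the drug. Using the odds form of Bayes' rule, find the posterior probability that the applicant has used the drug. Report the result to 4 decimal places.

Posterior probability ≈ 0.0908

Prior odds = 2/53 = 0.037736.
Likelihood ratio for E = 0.9/0.34 = 2.6471.
Posterior odds = prior odds × LR = 0.099889.
Posterior probability = odds/(1+odds) = 0.099889/1.0999 = 0.0908.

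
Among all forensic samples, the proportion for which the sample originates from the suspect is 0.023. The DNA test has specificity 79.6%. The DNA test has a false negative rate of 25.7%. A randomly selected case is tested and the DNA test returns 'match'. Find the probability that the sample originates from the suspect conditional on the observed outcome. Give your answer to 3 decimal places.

Let H be the event that the sample originates from the suspect. P(H) = 0.023, so P(¬H) = 0.977. With E the 'match' result, P(E|H) = 0.743 and P(E|¬H) = 0.204.
P(E) = 0.743·0.023 + 0.204·0.977 = 0.017089 + 0.19931 = 0.21640.
By Bayes' theorem, P(H|E) = 0.017089 / 0.21640 = 0.079.

P(H | E) ≈ 0.079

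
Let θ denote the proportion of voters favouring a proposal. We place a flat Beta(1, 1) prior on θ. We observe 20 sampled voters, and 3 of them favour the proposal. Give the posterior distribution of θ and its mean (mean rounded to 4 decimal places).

Observing 3 successes and 17 failures updates Beta(1, 1) by adding the success and failure counts to the two shape parameters: α = 1+3 = 4, β = 1+17 = 18.
Posterior mean = α/(α+β) = 4/22 = 0.1818.

Posterior: Beta(4, 18); mean ≈ 0.1818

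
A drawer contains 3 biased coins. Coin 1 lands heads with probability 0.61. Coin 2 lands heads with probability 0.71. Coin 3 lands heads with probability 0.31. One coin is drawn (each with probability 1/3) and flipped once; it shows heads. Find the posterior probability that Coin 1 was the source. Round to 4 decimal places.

P(heads|C1) = 0.61; P(heads|C2) = 0.71; P(heads|C3) = 0.31.
Prior × likelihood for each source: 0.333333·0.61=0.2033, 0.333333·0.71=0.2367, 0.333333·0.31=0.1033. Summing gives P(heads) = 0.54333.
P(Coin 1 | heads) = 0.2033 / 0.54333 = 0.3742.

Posterior probability ≈ 0.3742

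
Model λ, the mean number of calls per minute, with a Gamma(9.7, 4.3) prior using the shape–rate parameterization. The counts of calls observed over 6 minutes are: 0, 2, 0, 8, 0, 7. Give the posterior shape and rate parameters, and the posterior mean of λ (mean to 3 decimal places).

Posterior: Gamma(shape=26.7, rate=10.3); mean ≈ 2.592

The Poisson likelihood adds the total count to the shape and the number of exposure periods to the rate. Here ∑xᵢ = 17 and n = 6, so shape 9.7→26.7 and rate 4.3→10.3.
E[λ | data] = 26.7/10.3 = 2.592.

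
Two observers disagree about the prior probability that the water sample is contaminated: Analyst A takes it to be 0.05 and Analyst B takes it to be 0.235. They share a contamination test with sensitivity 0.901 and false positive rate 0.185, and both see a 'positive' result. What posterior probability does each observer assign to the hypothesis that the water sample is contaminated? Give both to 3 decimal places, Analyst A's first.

Analyst A: 0.204; Analyst B: 0.599

The likelihood ratio for a 'positive' result is 0.901/0.185 = 4.8703.
Analyst A: prior odds 0.05/0.95 = 0.052632; posterior odds 0.25633; posterior probability 0.204.
Analyst B: prior odds 0.235/0.765 = 0.30719; posterior odds 1.4961; posterior probability 0.599.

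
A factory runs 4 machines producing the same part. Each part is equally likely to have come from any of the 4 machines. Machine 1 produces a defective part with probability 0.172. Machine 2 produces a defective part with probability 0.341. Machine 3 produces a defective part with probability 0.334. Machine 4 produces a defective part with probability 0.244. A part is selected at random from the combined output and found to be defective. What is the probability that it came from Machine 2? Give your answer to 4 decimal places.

Posterior probability ≈ 0.3126

P(defective|M1) = 0.172; P(defective|M2) = 0.341; P(defective|M3) = 0.334; P(defective|M4) = 0.244.
Prior × likelihood for each source: 0.25·0.172=0.04300, 0.25·0.341=0.08525, 0.25·0.334=0.08350, 0.25·0.244=0.06100. Summing gives P(defective) = 0.27275.
P(Machine 2 | defective) = 0.08525 / 0.27275 = 0.3126.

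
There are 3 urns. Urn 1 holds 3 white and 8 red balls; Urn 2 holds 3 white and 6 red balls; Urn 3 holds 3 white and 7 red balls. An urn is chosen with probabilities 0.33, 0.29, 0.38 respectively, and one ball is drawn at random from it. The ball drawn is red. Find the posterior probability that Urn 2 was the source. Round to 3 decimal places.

P(red|Urn 1) = 0.7273; P(red|Urn 2) = 0.6667; P(red|Urn 3) = 0.7.
Prior × likelihood for each source: 0.33·0.7273=0.2400, 0.29·0.6667=0.1933, 0.38·0.7=0.2660. Summing gives P(red) = 0.69933.
P(Urn 2 | red) = 0.1933 / 0.69933 = 0.276.

Posterior probability ≈ 0.276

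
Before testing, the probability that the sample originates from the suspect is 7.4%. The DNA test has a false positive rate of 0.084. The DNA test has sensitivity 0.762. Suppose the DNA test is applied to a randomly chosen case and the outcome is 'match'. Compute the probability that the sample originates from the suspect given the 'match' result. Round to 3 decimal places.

Write H for 'the sample originates from the suspect'. Prior odds H:¬H = 0.074/0.926 = 0.079914. For the 'match' outcome, the likelihood ratio is 0.762/0.084 = 9.0714.
Posterior odds = 0.079914 × 9.0714 = 0.72493, so P(H|E) = 0.72493/(1+0.72493) = 0.420.

P(H | E) ≈ 0.420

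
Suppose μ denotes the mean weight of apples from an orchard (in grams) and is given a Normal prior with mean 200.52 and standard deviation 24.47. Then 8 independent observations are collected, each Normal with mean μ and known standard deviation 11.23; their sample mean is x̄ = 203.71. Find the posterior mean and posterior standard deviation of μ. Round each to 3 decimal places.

Posterior mean ≈ 203.628; posterior SD ≈ 3.919

Prior precision 1/τ₀² = 1/24.47² = 0.00167006; data precision n/σ² = 8/11.23² = 0.0634352.
Posterior precision = 0.00167006 + 0.0634352 = 0.0651053, giving posterior SD = 1/√0.0651053 = 3.919.
Posterior mean = (0.00167006·200.52 + 0.0634352·203.71) / 0.0651053 = 203.628.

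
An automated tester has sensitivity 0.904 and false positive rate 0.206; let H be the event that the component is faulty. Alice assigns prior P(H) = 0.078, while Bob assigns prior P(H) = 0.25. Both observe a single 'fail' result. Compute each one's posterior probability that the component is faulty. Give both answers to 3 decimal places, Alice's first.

Alice: 0.271; Bob: 0.594

P('+'|H) = 0.904, P('+'|¬H) = 0.206.
Alice: numerator 0.904·0.078 = 0.070512; evidence = 0.070512+0.206·0.922 = 0.26044; posterior = 0.271.
Bob: numerator 0.904·0.25 = 0.22600; evidence = 0.22600+0.206·0.75 = 0.38050; posterior = 0.594.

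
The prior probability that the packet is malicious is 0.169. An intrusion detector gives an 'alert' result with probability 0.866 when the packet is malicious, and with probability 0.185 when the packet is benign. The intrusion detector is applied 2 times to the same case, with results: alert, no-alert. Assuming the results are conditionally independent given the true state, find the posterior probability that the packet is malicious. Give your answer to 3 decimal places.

Posterior P(H) ≈ 0.135

With H the event that the packet is malicious, the joint likelihood of the observed sequence is P(data|H) = 0.866·0.134 = 0.11604 and P(data|¬H) = 0.185·0.815 = 0.15077.
Bayes: P(H|data) = 0.169·0.11604 / (0.169·0.11604 + 0.831·0.15077) = 0.019611/0.14491 = 0.1353.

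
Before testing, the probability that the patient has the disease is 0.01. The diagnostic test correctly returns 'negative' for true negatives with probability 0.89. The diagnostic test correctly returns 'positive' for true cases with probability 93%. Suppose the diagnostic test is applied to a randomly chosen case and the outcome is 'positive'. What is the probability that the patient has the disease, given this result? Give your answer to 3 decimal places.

Let H be the event that the patient has the disease. P(H) = 0.01, so P(¬H) = 0.99. With E the 'positive' result, P(E|H) = 0.93 and P(E|¬H) = 0.11.
P(E) = 0.93·0.01 + 0.11·0.99 = 0.0093000 + 0.10890 = 0.11820.
By Bayes' theorem, P(H|E) = 0.0093000 / 0.11820 = 0.079.

P(H | E) ≈ 0.079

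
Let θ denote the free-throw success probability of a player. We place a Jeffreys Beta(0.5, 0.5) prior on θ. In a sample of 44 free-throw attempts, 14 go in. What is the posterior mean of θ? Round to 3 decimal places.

Posterior mean ≈ 0.322

Observing 14 successes and 30 failures updates Beta(0.5, 0.5) by adding the success and failure counts to the two shape parameters: α = 0.5+14 = 14.5, β = 0.5+30 = 30.5.
Posterior mean = α/(α+β) = 14.5/45 = 0.322.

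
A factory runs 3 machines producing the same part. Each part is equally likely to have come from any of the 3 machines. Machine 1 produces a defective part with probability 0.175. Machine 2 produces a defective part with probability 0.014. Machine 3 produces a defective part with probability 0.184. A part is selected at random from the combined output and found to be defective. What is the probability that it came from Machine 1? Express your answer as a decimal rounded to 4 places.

Posterior probability ≈ 0.4692

P(defective|M1) = 0.175; P(defective|M2) = 0.014; P(defective|M3) = 0.184.
Prior × likelihood for each source: 0.333333·0.175=0.05833, 0.333333·0.014=0.004667, 0.333333·0.184=0.06133. Summing gives P(defective) = 0.12433.
P(Machine 1 | defective) = 0.05833 / 0.12433 = 0.4692.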